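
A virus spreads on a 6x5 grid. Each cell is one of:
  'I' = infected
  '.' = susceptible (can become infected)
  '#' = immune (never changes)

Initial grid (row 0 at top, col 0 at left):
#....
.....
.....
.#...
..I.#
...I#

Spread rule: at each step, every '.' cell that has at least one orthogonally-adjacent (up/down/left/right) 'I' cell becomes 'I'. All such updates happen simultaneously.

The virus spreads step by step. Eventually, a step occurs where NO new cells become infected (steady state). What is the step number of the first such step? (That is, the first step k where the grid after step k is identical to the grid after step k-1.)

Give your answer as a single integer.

Step 0 (initial): 2 infected
Step 1: +4 new -> 6 infected
Step 2: +4 new -> 10 infected
Step 3: +6 new -> 16 infected
Step 4: +5 new -> 21 infected
Step 5: +4 new -> 25 infected
Step 6: +1 new -> 26 infected
Step 7: +0 new -> 26 infected

Answer: 7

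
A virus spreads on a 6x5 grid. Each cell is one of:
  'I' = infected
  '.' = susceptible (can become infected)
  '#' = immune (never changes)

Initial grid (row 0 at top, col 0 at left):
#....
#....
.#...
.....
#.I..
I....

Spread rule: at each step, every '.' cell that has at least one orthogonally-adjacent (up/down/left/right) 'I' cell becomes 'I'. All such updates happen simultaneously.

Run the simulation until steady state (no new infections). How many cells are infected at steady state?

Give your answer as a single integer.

Step 0 (initial): 2 infected
Step 1: +5 new -> 7 infected
Step 2: +5 new -> 12 infected
Step 3: +5 new -> 17 infected
Step 4: +5 new -> 22 infected
Step 5: +3 new -> 25 infected
Step 6: +1 new -> 26 infected
Step 7: +0 new -> 26 infected

Answer: 26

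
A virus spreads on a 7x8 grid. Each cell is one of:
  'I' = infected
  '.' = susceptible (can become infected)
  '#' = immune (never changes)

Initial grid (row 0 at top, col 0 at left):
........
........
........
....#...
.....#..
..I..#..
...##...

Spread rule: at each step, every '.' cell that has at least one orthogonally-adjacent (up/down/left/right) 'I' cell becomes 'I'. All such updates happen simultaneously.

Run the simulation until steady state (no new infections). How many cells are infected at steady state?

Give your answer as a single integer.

Step 0 (initial): 1 infected
Step 1: +4 new -> 5 infected
Step 2: +6 new -> 11 infected
Step 3: +6 new -> 17 infected
Step 4: +4 new -> 21 infected
Step 5: +5 new -> 26 infected
Step 6: +5 new -> 31 infected
Step 7: +5 new -> 36 infected
Step 8: +4 new -> 40 infected
Step 9: +4 new -> 44 infected
Step 10: +3 new -> 47 infected
Step 11: +2 new -> 49 infected
Step 12: +2 new -> 51 infected
Step 13: +0 new -> 51 infected

Answer: 51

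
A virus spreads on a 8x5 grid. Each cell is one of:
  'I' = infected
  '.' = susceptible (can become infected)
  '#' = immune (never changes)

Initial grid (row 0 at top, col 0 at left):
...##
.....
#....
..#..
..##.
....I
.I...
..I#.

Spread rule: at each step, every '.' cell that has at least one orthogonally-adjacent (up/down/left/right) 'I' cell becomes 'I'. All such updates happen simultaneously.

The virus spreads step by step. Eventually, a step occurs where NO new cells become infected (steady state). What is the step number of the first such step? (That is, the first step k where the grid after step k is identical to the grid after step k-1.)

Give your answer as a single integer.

Answer: 8

Derivation:
Step 0 (initial): 3 infected
Step 1: +7 new -> 10 infected
Step 2: +7 new -> 17 infected
Step 3: +4 new -> 21 infected
Step 4: +4 new -> 25 infected
Step 5: +3 new -> 28 infected
Step 6: +3 new -> 31 infected
Step 7: +2 new -> 33 infected
Step 8: +0 new -> 33 infected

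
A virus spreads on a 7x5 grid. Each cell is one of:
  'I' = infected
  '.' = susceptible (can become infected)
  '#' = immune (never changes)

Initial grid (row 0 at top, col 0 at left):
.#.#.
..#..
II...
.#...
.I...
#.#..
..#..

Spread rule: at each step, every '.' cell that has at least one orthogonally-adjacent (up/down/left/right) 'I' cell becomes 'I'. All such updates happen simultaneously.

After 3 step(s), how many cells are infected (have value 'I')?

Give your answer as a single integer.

Step 0 (initial): 3 infected
Step 1: +7 new -> 10 infected
Step 2: +5 new -> 15 infected
Step 3: +6 new -> 21 infected

Answer: 21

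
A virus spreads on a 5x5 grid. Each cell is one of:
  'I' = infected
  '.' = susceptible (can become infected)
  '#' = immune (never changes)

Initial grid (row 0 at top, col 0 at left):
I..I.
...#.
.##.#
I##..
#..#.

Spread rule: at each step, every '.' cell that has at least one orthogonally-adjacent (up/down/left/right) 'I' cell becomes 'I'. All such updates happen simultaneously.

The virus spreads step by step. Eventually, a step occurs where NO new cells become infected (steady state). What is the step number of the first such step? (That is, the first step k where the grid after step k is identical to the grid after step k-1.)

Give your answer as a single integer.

Step 0 (initial): 3 infected
Step 1: +5 new -> 8 infected
Step 2: +3 new -> 11 infected
Step 3: +0 new -> 11 infected

Answer: 3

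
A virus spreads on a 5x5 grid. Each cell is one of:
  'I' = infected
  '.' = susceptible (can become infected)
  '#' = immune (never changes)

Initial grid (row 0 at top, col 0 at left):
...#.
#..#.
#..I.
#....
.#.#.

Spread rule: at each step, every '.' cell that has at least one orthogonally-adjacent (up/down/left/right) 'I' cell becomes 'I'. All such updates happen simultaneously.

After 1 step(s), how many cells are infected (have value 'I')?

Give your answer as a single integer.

Answer: 4

Derivation:
Step 0 (initial): 1 infected
Step 1: +3 new -> 4 infected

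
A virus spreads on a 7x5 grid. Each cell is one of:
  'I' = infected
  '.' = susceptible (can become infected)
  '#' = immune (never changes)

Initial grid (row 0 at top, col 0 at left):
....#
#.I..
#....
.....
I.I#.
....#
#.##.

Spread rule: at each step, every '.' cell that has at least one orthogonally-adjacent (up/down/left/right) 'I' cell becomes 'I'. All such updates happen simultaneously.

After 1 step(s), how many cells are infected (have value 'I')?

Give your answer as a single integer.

Answer: 12

Derivation:
Step 0 (initial): 3 infected
Step 1: +9 new -> 12 infected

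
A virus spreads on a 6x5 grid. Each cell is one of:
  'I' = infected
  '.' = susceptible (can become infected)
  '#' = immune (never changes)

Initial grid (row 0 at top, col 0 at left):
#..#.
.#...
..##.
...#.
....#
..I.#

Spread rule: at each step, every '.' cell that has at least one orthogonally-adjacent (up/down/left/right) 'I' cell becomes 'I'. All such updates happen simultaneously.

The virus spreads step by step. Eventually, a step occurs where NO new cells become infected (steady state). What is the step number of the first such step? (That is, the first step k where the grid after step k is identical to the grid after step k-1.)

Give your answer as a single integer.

Answer: 7

Derivation:
Step 0 (initial): 1 infected
Step 1: +3 new -> 4 infected
Step 2: +4 new -> 8 infected
Step 3: +2 new -> 10 infected
Step 4: +2 new -> 12 infected
Step 5: +1 new -> 13 infected
Step 6: +1 new -> 14 infected
Step 7: +0 new -> 14 infected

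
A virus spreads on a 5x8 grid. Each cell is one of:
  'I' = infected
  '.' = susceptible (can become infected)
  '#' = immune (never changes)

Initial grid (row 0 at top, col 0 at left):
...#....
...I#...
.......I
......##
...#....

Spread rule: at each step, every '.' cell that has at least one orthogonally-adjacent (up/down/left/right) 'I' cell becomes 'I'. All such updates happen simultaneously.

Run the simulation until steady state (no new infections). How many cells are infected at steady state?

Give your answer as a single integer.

Answer: 35

Derivation:
Step 0 (initial): 2 infected
Step 1: +4 new -> 6 infected
Step 2: +8 new -> 14 infected
Step 3: +8 new -> 22 infected
Step 4: +7 new -> 29 infected
Step 5: +4 new -> 33 infected
Step 6: +2 new -> 35 infected
Step 7: +0 new -> 35 infected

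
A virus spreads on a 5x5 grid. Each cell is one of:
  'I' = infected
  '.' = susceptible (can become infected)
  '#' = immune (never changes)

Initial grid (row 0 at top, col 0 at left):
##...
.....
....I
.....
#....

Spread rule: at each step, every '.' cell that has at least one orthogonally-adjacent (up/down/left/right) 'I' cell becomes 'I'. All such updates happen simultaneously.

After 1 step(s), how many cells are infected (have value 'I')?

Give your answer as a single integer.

Step 0 (initial): 1 infected
Step 1: +3 new -> 4 infected

Answer: 4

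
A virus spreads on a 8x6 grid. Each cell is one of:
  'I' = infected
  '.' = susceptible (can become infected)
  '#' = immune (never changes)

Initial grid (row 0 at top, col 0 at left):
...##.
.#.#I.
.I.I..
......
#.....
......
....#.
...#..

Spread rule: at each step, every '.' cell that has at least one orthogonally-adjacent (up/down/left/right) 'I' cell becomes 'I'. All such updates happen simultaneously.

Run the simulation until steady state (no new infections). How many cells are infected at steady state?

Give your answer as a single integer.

Answer: 41

Derivation:
Step 0 (initial): 3 infected
Step 1: +6 new -> 9 infected
Step 2: +9 new -> 18 infected
Step 3: +7 new -> 25 infected
Step 4: +7 new -> 32 infected
Step 5: +4 new -> 36 infected
Step 6: +3 new -> 39 infected
Step 7: +1 new -> 40 infected
Step 8: +1 new -> 41 infected
Step 9: +0 new -> 41 infected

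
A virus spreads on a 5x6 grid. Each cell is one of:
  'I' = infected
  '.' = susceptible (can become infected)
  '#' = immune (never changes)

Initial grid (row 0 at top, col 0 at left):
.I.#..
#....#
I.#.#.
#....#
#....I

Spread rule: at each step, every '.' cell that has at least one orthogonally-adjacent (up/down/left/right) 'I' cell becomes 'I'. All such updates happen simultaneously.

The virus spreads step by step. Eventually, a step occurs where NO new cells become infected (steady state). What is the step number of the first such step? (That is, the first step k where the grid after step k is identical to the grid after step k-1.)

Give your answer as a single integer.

Step 0 (initial): 3 infected
Step 1: +5 new -> 8 infected
Step 2: +4 new -> 12 infected
Step 3: +5 new -> 17 infected
Step 4: +2 new -> 19 infected
Step 5: +1 new -> 20 infected
Step 6: +1 new -> 21 infected
Step 7: +0 new -> 21 infected

Answer: 7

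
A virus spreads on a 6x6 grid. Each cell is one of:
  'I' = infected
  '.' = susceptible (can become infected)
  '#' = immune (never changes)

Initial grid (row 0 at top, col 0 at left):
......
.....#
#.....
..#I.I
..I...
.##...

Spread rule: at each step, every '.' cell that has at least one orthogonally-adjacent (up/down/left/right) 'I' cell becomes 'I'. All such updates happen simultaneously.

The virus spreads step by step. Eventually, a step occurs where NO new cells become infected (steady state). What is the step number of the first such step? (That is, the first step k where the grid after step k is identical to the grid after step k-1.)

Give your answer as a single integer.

Step 0 (initial): 3 infected
Step 1: +6 new -> 9 infected
Step 2: +8 new -> 17 infected
Step 3: +7 new -> 24 infected
Step 4: +3 new -> 27 infected
Step 5: +3 new -> 30 infected
Step 6: +1 new -> 31 infected
Step 7: +0 new -> 31 infected

Answer: 7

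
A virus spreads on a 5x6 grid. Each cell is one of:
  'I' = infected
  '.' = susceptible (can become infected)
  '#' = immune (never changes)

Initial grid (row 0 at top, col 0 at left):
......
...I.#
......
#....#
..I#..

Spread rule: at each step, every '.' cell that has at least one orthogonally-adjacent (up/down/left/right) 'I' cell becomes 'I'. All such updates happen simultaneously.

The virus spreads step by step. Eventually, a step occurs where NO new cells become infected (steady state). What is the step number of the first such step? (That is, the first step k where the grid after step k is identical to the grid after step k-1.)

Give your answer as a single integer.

Answer: 6

Derivation:
Step 0 (initial): 2 infected
Step 1: +6 new -> 8 infected
Step 2: +8 new -> 16 infected
Step 3: +6 new -> 22 infected
Step 4: +3 new -> 25 infected
Step 5: +1 new -> 26 infected
Step 6: +0 new -> 26 infected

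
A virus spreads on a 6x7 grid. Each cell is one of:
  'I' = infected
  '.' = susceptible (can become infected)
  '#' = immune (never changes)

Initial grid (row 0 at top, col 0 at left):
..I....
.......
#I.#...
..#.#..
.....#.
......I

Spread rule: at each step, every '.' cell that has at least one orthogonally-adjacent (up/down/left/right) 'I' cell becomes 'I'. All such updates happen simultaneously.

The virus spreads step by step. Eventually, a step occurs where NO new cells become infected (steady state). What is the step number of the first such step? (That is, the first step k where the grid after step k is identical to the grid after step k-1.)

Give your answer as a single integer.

Answer: 6

Derivation:
Step 0 (initial): 3 infected
Step 1: +8 new -> 11 infected
Step 2: +8 new -> 19 infected
Step 3: +9 new -> 28 infected
Step 4: +8 new -> 36 infected
Step 5: +1 new -> 37 infected
Step 6: +0 new -> 37 infected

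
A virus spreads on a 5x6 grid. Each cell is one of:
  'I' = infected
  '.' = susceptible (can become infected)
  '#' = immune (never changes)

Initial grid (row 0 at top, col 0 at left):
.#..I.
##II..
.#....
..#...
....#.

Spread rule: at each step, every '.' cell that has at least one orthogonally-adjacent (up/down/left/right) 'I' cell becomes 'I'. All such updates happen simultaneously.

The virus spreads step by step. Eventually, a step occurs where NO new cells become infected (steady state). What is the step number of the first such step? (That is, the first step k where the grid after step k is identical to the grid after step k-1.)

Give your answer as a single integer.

Answer: 9

Derivation:
Step 0 (initial): 3 infected
Step 1: +6 new -> 9 infected
Step 2: +3 new -> 12 infected
Step 3: +3 new -> 15 infected
Step 4: +2 new -> 17 infected
Step 5: +2 new -> 19 infected
Step 6: +2 new -> 21 infected
Step 7: +1 new -> 22 infected
Step 8: +1 new -> 23 infected
Step 9: +0 new -> 23 infected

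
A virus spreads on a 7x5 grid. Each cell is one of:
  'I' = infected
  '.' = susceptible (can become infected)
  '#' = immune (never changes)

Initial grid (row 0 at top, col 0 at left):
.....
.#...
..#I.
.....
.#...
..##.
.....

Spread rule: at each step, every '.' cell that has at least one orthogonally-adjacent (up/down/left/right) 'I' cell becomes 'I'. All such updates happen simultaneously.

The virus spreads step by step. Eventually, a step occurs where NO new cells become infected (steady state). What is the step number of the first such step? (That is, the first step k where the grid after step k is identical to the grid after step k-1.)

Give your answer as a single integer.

Answer: 9

Derivation:
Step 0 (initial): 1 infected
Step 1: +3 new -> 4 infected
Step 2: +6 new -> 10 infected
Step 3: +5 new -> 15 infected
Step 4: +4 new -> 19 infected
Step 5: +4 new -> 23 infected
Step 6: +3 new -> 26 infected
Step 7: +3 new -> 29 infected
Step 8: +1 new -> 30 infected
Step 9: +0 new -> 30 infected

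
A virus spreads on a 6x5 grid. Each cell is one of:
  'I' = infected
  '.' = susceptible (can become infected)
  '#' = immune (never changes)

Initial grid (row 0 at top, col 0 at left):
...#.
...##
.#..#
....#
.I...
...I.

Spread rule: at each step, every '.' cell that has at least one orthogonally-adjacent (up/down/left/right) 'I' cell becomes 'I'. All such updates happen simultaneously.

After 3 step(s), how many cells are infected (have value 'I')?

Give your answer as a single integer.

Answer: 17

Derivation:
Step 0 (initial): 2 infected
Step 1: +7 new -> 9 infected
Step 2: +5 new -> 14 infected
Step 3: +3 new -> 17 infected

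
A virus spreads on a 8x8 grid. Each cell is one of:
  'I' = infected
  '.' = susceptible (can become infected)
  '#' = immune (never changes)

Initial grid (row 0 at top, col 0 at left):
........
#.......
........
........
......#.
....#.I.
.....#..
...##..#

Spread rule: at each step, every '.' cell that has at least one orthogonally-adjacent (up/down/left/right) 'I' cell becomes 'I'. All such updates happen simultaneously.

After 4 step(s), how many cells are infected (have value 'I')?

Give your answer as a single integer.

Step 0 (initial): 1 infected
Step 1: +3 new -> 4 infected
Step 2: +4 new -> 8 infected
Step 3: +4 new -> 12 infected
Step 4: +5 new -> 17 infected

Answer: 17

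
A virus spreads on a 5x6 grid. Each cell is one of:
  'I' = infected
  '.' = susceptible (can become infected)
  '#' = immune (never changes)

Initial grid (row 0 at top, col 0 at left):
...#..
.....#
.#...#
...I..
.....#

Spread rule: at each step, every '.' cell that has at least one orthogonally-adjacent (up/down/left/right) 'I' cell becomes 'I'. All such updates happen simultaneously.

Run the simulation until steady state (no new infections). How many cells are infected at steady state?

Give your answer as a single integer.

Step 0 (initial): 1 infected
Step 1: +4 new -> 5 infected
Step 2: +7 new -> 12 infected
Step 3: +4 new -> 16 infected
Step 4: +5 new -> 21 infected
Step 5: +3 new -> 24 infected
Step 6: +1 new -> 25 infected
Step 7: +0 new -> 25 infected

Answer: 25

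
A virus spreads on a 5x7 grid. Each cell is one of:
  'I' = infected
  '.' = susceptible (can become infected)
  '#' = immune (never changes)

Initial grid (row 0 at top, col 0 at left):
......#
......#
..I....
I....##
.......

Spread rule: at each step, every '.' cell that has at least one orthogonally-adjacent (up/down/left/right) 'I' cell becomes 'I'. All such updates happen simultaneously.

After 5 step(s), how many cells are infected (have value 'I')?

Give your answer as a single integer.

Answer: 30

Derivation:
Step 0 (initial): 2 infected
Step 1: +7 new -> 9 infected
Step 2: +8 new -> 17 infected
Step 3: +7 new -> 24 infected
Step 4: +4 new -> 28 infected
Step 5: +2 new -> 30 infected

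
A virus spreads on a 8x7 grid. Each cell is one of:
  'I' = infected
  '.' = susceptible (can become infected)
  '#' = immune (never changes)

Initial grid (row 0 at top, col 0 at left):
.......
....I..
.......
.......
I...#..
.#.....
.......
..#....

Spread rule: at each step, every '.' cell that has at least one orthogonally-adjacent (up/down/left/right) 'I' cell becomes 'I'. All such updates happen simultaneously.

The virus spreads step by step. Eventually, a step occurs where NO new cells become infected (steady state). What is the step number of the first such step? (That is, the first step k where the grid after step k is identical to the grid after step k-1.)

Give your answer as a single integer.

Answer: 9

Derivation:
Step 0 (initial): 2 infected
Step 1: +7 new -> 9 infected
Step 2: +11 new -> 20 infected
Step 3: +14 new -> 34 infected
Step 4: +7 new -> 41 infected
Step 5: +4 new -> 45 infected
Step 6: +4 new -> 49 infected
Step 7: +3 new -> 52 infected
Step 8: +1 new -> 53 infected
Step 9: +0 new -> 53 infected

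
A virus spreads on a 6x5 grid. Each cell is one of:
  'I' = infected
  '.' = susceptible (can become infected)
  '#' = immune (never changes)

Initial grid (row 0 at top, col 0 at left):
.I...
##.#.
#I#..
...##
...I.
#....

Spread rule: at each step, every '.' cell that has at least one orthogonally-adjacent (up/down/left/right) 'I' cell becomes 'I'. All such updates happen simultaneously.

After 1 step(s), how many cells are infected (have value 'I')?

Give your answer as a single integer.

Answer: 9

Derivation:
Step 0 (initial): 3 infected
Step 1: +6 new -> 9 infected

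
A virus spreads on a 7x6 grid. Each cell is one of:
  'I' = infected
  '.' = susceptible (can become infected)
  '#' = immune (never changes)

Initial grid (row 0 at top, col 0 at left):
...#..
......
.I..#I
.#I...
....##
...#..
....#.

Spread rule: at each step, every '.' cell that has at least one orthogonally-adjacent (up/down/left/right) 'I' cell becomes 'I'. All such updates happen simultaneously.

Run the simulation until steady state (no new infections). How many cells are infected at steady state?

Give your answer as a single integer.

Step 0 (initial): 3 infected
Step 1: +7 new -> 10 infected
Step 2: +11 new -> 21 infected
Step 3: +7 new -> 28 infected
Step 4: +3 new -> 31 infected
Step 5: +1 new -> 32 infected
Step 6: +0 new -> 32 infected

Answer: 32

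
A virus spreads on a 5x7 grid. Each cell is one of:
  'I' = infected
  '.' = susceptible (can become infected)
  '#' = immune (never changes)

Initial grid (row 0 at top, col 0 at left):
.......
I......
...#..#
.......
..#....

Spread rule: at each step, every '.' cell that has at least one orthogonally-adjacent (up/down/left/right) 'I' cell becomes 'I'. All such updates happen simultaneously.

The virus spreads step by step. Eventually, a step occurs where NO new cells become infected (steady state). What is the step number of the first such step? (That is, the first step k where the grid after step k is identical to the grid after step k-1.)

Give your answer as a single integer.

Step 0 (initial): 1 infected
Step 1: +3 new -> 4 infected
Step 2: +4 new -> 8 infected
Step 3: +5 new -> 13 infected
Step 4: +4 new -> 17 infected
Step 5: +4 new -> 21 infected
Step 6: +5 new -> 26 infected
Step 7: +3 new -> 29 infected
Step 8: +2 new -> 31 infected
Step 9: +1 new -> 32 infected
Step 10: +0 new -> 32 infected

Answer: 10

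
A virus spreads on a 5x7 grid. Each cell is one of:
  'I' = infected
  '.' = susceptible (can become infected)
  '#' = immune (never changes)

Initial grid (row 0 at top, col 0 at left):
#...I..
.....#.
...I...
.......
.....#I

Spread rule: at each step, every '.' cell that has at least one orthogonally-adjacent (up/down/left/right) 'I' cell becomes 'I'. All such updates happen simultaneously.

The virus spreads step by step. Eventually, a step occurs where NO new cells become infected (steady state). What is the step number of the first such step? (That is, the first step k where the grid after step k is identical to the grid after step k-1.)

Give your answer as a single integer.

Step 0 (initial): 3 infected
Step 1: +8 new -> 11 infected
Step 2: +10 new -> 21 infected
Step 3: +7 new -> 28 infected
Step 4: +3 new -> 31 infected
Step 5: +1 new -> 32 infected
Step 6: +0 new -> 32 infected

Answer: 6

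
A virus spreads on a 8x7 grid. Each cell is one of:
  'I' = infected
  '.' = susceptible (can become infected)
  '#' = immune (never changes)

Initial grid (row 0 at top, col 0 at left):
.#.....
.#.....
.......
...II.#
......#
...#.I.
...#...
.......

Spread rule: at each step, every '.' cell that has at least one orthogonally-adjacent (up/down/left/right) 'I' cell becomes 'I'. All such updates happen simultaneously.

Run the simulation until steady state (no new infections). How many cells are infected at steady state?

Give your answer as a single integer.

Answer: 50

Derivation:
Step 0 (initial): 3 infected
Step 1: +10 new -> 13 infected
Step 2: +9 new -> 22 infected
Step 3: +11 new -> 33 infected
Step 4: +8 new -> 41 infected
Step 5: +5 new -> 46 infected
Step 6: +3 new -> 49 infected
Step 7: +1 new -> 50 infected
Step 8: +0 new -> 50 infected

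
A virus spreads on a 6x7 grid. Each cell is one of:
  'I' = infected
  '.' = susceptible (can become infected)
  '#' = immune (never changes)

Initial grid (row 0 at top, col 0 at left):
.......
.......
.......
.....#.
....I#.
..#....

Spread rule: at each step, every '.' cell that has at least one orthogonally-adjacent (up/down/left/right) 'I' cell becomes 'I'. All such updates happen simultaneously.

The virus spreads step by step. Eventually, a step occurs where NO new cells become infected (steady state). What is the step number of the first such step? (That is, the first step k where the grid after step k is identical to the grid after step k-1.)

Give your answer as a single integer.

Step 0 (initial): 1 infected
Step 1: +3 new -> 4 infected
Step 2: +5 new -> 9 infected
Step 3: +6 new -> 15 infected
Step 4: +9 new -> 24 infected
Step 5: +8 new -> 32 infected
Step 6: +4 new -> 36 infected
Step 7: +2 new -> 38 infected
Step 8: +1 new -> 39 infected
Step 9: +0 new -> 39 infected

Answer: 9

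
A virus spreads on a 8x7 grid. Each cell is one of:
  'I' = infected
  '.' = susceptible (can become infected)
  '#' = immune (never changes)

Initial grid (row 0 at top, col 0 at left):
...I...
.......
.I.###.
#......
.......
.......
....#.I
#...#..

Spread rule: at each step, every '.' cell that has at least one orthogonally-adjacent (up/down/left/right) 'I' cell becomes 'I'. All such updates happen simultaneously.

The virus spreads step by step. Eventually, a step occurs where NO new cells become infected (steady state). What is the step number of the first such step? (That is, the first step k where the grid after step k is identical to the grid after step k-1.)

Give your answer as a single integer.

Answer: 7

Derivation:
Step 0 (initial): 3 infected
Step 1: +10 new -> 13 infected
Step 2: +10 new -> 23 infected
Step 3: +10 new -> 33 infected
Step 4: +10 new -> 43 infected
Step 5: +4 new -> 47 infected
Step 6: +2 new -> 49 infected
Step 7: +0 new -> 49 infected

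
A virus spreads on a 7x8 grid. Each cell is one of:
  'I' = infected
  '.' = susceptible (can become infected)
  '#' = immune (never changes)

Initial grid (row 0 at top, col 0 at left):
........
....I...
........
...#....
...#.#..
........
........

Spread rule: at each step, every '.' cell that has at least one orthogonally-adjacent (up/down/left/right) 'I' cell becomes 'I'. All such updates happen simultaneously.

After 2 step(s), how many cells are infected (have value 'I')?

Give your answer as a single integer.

Step 0 (initial): 1 infected
Step 1: +4 new -> 5 infected
Step 2: +7 new -> 12 infected

Answer: 12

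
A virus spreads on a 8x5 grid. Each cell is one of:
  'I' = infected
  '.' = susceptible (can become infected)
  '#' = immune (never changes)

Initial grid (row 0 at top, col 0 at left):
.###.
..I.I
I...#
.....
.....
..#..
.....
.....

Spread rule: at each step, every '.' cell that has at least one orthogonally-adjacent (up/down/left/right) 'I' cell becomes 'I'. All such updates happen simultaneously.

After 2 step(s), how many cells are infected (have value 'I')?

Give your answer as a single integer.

Answer: 15

Derivation:
Step 0 (initial): 3 infected
Step 1: +7 new -> 10 infected
Step 2: +5 new -> 15 infected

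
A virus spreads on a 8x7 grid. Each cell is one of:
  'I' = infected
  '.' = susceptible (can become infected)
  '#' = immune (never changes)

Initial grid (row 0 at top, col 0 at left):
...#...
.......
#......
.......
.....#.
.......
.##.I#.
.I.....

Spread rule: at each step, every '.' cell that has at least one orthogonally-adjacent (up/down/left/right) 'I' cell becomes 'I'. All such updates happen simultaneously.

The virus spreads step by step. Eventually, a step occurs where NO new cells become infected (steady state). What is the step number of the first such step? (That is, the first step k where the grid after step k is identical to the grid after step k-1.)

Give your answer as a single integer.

Answer: 11

Derivation:
Step 0 (initial): 2 infected
Step 1: +5 new -> 7 infected
Step 2: +6 new -> 13 infected
Step 3: +6 new -> 19 infected
Step 4: +8 new -> 27 infected
Step 5: +7 new -> 34 infected
Step 6: +6 new -> 40 infected
Step 7: +4 new -> 44 infected
Step 8: +3 new -> 47 infected
Step 9: +2 new -> 49 infected
Step 10: +1 new -> 50 infected
Step 11: +0 new -> 50 infected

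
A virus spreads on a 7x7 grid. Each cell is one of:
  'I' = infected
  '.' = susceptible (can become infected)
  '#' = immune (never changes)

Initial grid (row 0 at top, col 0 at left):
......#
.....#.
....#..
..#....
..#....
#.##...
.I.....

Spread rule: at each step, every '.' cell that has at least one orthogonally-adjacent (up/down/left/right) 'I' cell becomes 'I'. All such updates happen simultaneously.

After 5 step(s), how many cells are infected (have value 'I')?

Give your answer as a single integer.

Step 0 (initial): 1 infected
Step 1: +3 new -> 4 infected
Step 2: +2 new -> 6 infected
Step 3: +3 new -> 9 infected
Step 4: +4 new -> 13 infected
Step 5: +6 new -> 19 infected

Answer: 19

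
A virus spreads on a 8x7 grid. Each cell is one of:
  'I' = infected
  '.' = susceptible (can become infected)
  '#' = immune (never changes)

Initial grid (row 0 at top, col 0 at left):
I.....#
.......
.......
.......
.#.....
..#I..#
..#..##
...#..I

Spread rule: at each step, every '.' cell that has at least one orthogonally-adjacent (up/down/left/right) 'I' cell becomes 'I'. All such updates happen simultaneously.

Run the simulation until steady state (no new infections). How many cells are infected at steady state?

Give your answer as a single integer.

Step 0 (initial): 3 infected
Step 1: +6 new -> 9 infected
Step 2: +9 new -> 18 infected
Step 3: +8 new -> 26 infected
Step 4: +8 new -> 34 infected
Step 5: +5 new -> 39 infected
Step 6: +4 new -> 43 infected
Step 7: +3 new -> 46 infected
Step 8: +1 new -> 47 infected
Step 9: +1 new -> 48 infected
Step 10: +0 new -> 48 infected

Answer: 48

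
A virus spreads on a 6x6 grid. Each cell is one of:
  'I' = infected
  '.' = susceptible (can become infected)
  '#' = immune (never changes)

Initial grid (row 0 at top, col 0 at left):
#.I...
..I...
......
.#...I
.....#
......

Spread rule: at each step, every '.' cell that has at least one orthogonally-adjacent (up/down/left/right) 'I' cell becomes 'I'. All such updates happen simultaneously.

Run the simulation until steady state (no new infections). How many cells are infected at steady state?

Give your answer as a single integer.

Step 0 (initial): 3 infected
Step 1: +7 new -> 10 infected
Step 2: +10 new -> 20 infected
Step 3: +5 new -> 25 infected
Step 4: +5 new -> 30 infected
Step 5: +2 new -> 32 infected
Step 6: +1 new -> 33 infected
Step 7: +0 new -> 33 infected

Answer: 33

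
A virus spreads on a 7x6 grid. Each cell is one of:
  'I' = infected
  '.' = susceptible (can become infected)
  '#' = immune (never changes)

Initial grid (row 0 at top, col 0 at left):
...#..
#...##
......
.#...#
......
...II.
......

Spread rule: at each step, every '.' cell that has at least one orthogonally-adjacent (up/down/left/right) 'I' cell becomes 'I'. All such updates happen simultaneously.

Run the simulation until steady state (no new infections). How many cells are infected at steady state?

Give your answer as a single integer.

Answer: 34

Derivation:
Step 0 (initial): 2 infected
Step 1: +6 new -> 8 infected
Step 2: +7 new -> 15 infected
Step 3: +6 new -> 21 infected
Step 4: +5 new -> 26 infected
Step 5: +3 new -> 29 infected
Step 6: +3 new -> 32 infected
Step 7: +1 new -> 33 infected
Step 8: +1 new -> 34 infected
Step 9: +0 new -> 34 infected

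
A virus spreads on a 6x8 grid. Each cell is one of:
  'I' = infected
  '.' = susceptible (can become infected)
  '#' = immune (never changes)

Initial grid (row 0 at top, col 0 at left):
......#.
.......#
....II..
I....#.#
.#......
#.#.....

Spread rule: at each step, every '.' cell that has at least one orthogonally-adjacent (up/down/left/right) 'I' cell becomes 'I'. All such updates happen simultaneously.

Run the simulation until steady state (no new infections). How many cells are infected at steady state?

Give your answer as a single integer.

Answer: 39

Derivation:
Step 0 (initial): 3 infected
Step 1: +8 new -> 11 infected
Step 2: +12 new -> 23 infected
Step 3: +9 new -> 32 infected
Step 4: +6 new -> 38 infected
Step 5: +1 new -> 39 infected
Step 6: +0 new -> 39 infected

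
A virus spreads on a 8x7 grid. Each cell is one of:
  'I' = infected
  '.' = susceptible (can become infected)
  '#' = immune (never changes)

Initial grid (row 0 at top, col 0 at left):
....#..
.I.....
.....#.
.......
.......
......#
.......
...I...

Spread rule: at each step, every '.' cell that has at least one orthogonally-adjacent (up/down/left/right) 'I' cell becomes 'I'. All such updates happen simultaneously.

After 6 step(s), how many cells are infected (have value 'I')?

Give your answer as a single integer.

Answer: 52

Derivation:
Step 0 (initial): 2 infected
Step 1: +7 new -> 9 infected
Step 2: +11 new -> 20 infected
Step 3: +13 new -> 33 infected
Step 4: +10 new -> 43 infected
Step 5: +5 new -> 48 infected
Step 6: +4 new -> 52 infected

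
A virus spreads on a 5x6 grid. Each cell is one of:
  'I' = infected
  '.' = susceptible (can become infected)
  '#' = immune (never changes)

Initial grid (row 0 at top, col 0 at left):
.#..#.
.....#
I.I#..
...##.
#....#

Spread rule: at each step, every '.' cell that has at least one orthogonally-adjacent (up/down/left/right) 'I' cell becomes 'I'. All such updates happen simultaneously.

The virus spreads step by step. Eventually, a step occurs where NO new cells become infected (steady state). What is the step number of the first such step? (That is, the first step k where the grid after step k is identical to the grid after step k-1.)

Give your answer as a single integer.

Step 0 (initial): 2 infected
Step 1: +5 new -> 7 infected
Step 2: +6 new -> 13 infected
Step 3: +4 new -> 17 infected
Step 4: +2 new -> 19 infected
Step 5: +1 new -> 20 infected
Step 6: +1 new -> 21 infected
Step 7: +0 new -> 21 infected

Answer: 7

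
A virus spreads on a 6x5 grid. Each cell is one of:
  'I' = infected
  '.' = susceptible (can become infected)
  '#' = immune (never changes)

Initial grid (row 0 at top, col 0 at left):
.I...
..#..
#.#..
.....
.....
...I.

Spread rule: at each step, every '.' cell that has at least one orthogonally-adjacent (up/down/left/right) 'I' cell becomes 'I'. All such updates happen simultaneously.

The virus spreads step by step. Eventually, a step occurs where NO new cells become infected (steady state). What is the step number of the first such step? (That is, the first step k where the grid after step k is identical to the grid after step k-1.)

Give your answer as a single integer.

Step 0 (initial): 2 infected
Step 1: +6 new -> 8 infected
Step 2: +7 new -> 15 infected
Step 3: +8 new -> 23 infected
Step 4: +4 new -> 27 infected
Step 5: +0 new -> 27 infected

Answer: 5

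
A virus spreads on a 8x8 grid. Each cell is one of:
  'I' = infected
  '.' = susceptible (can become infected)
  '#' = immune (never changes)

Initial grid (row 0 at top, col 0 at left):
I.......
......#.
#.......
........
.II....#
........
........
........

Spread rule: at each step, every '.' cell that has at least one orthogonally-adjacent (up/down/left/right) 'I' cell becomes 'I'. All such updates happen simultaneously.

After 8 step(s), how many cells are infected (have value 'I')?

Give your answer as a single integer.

Answer: 61

Derivation:
Step 0 (initial): 3 infected
Step 1: +8 new -> 11 infected
Step 2: +11 new -> 22 infected
Step 3: +10 new -> 32 infected
Step 4: +9 new -> 41 infected
Step 5: +7 new -> 48 infected
Step 6: +7 new -> 55 infected
Step 7: +4 new -> 59 infected
Step 8: +2 new -> 61 infected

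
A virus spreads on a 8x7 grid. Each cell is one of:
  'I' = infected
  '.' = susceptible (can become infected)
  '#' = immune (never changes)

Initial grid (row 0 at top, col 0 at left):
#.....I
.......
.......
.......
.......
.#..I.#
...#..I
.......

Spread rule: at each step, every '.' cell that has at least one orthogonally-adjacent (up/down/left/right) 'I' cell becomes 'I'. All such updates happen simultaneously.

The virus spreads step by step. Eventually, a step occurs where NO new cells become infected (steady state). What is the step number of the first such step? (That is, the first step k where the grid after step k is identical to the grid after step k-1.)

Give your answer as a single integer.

Step 0 (initial): 3 infected
Step 1: +8 new -> 11 infected
Step 2: +9 new -> 20 infected
Step 3: +11 new -> 31 infected
Step 4: +7 new -> 38 infected
Step 5: +7 new -> 45 infected
Step 6: +5 new -> 50 infected
Step 7: +2 new -> 52 infected
Step 8: +0 new -> 52 infected

Answer: 8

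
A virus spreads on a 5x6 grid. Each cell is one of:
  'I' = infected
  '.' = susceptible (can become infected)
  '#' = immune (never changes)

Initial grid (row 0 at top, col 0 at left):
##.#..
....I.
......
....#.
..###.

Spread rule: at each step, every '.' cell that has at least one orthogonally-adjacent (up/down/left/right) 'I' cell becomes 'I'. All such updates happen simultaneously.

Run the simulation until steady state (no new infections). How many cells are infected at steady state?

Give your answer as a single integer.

Answer: 23

Derivation:
Step 0 (initial): 1 infected
Step 1: +4 new -> 5 infected
Step 2: +4 new -> 9 infected
Step 3: +5 new -> 14 infected
Step 4: +4 new -> 18 infected
Step 5: +2 new -> 20 infected
Step 6: +2 new -> 22 infected
Step 7: +1 new -> 23 infected
Step 8: +0 new -> 23 infected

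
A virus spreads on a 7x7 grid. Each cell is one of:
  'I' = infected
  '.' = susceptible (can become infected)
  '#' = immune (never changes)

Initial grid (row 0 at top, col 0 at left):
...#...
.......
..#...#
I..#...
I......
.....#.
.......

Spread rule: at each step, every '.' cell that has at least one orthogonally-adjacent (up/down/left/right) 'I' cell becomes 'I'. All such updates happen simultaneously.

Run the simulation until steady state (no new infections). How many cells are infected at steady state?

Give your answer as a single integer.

Step 0 (initial): 2 infected
Step 1: +4 new -> 6 infected
Step 2: +6 new -> 12 infected
Step 3: +5 new -> 17 infected
Step 4: +5 new -> 22 infected
Step 5: +6 new -> 28 infected
Step 6: +6 new -> 34 infected
Step 7: +6 new -> 40 infected
Step 8: +3 new -> 43 infected
Step 9: +1 new -> 44 infected
Step 10: +0 new -> 44 infected

Answer: 44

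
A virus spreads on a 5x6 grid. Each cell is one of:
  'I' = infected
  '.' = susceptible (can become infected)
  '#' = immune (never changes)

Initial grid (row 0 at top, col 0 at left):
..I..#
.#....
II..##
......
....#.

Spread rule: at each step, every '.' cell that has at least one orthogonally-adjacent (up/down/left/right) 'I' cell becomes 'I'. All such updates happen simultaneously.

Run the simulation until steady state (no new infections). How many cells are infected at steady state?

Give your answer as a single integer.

Answer: 25

Derivation:
Step 0 (initial): 3 infected
Step 1: +7 new -> 10 infected
Step 2: +7 new -> 17 infected
Step 3: +3 new -> 20 infected
Step 4: +3 new -> 23 infected
Step 5: +1 new -> 24 infected
Step 6: +1 new -> 25 infected
Step 7: +0 new -> 25 infected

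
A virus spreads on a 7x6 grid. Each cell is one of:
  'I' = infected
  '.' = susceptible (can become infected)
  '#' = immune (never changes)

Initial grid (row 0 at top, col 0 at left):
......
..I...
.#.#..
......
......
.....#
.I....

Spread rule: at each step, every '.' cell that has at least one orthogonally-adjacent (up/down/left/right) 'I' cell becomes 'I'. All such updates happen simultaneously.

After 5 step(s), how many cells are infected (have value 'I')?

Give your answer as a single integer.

Step 0 (initial): 2 infected
Step 1: +7 new -> 9 infected
Step 2: +9 new -> 18 infected
Step 3: +11 new -> 29 infected
Step 4: +7 new -> 36 infected
Step 5: +2 new -> 38 infected

Answer: 38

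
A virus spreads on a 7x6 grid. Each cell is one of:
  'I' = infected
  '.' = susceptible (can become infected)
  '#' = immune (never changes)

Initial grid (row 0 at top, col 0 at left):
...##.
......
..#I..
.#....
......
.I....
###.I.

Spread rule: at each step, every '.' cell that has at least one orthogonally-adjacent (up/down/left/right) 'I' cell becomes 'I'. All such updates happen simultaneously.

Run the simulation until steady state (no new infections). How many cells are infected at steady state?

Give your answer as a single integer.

Step 0 (initial): 3 infected
Step 1: +9 new -> 12 infected
Step 2: +11 new -> 23 infected
Step 3: +6 new -> 29 infected
Step 4: +5 new -> 34 infected
Step 5: +1 new -> 35 infected
Step 6: +0 new -> 35 infected

Answer: 35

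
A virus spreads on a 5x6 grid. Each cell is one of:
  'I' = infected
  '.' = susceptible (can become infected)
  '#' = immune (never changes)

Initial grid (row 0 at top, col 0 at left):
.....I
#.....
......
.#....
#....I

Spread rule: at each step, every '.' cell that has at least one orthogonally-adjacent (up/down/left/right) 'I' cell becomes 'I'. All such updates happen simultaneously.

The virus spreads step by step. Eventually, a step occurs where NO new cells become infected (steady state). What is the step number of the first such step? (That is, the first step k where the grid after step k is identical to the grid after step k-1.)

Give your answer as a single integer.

Answer: 9

Derivation:
Step 0 (initial): 2 infected
Step 1: +4 new -> 6 infected
Step 2: +5 new -> 11 infected
Step 3: +5 new -> 16 infected
Step 4: +5 new -> 21 infected
Step 5: +3 new -> 24 infected
Step 6: +1 new -> 25 infected
Step 7: +1 new -> 26 infected
Step 8: +1 new -> 27 infected
Step 9: +0 new -> 27 infected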